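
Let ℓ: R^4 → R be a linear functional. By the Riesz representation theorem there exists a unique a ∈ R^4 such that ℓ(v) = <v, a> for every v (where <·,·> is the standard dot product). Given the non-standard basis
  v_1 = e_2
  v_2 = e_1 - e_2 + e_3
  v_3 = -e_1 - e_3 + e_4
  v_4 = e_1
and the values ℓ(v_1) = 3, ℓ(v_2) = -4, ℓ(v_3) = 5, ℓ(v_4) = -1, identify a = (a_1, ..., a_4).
a = (-1, 3, 0, 4)

Write a = (a_1, ..., a_4) in the standard basis. For each basis vector v_i, ℓ(v_i) = <v_i, a> is a linear equation in the a_j's. Collect the n equations into a matrix system V a = ℓ, where row i of V is v_i (expressed in the standard basis). Since V is invertible (lower-triangular with 1s on the diagonal, up to permutation), solve by back-substitution:
  V =
[[0, 1, 0, 0],
 [1, -1, 1, 0],
 [-1, 0, -1, 1],
 [1, 0, 0, 0]]
  V a = (3, -4, 5, -1)
Solving gives a = (-1, 3, 0, 4).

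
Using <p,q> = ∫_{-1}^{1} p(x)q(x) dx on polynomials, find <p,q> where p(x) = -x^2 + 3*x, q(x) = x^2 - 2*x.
<p,q> = -22/5

Expand the product: p(x)·q(x) = -x^4 + 5*x^3 - 6*x^2.
∫_{-1}^{1} of each monomial x^k gives [2/(k+1) if k even, 0 if k odd]. Integrating term-by-term (or equivalently evaluating the antiderivative F(x) = -x^5/5 + 5*x^4/4 - 2*x^3 at the endpoints):
  F(1) − F(−1) = -19/20 − (69/20) = -22/5.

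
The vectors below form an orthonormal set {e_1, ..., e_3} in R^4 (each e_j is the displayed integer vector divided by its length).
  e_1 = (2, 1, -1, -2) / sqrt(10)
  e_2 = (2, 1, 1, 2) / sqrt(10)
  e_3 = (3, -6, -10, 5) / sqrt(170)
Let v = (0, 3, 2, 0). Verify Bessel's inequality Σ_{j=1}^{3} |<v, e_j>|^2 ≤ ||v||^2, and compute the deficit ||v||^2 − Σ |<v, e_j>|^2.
Σ |<v, e_j>|^2 = 943/85; ||v||^2 = 13; deficit = 162/85

Write each e_j = u_j / sqrt(<u_j, u_j>) where u_j is the displayed integer vector. Then <v, e_j> = <v, u_j> / sqrt(<u_j, u_j>), so |<v, e_j>|^2 = <v, u_j>^2 / <u_j, u_j>.
Coefficients: <v, e_1> = 1/sqrt(10), <v, e_2> = 5/sqrt(10), <v, e_3> = -38/sqrt(170).
Square and sum: Σ |<v, e_j>|^2 = 943/85.
Compute ||v||^2 = v·v = 13.
Deficit = 13 − 943/85 = 162/85 ≥ 0, confirming Bessel's inequality. (The deficit equals ||v − Σ <v,e_j> e_j||^2, the squared distance from v to span{e_j}.)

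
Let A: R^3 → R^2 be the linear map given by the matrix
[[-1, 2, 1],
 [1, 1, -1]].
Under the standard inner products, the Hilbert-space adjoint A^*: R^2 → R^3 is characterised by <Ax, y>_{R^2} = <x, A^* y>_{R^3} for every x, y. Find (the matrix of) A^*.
A^* = A^T =
[[-1, 1],
 [2, 1],
 [1, -1]]

For real matrices with standard dot products, the defining identity <Ax, y> = <x, A^* y> gives (Ax)^T y = x^T (A^*) y, i.e. x^T A^T y = x^T (A^*) y. Since this holds for all x, y, we must have A^* = A^T. Therefore
A^* =
[[-1, 1],
 [2, 1],
 [1, -1]].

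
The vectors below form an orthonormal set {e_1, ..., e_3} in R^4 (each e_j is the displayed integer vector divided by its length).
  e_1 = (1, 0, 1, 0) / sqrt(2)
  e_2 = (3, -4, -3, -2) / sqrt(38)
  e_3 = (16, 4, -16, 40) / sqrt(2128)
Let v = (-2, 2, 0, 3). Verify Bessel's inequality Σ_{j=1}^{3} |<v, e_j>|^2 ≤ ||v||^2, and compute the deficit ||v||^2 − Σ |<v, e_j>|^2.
Σ |<v, e_j>|^2 = 118/7; ||v||^2 = 17; deficit = 1/7

Write each e_j = u_j / sqrt(<u_j, u_j>) where u_j is the displayed integer vector. Then <v, e_j> = <v, u_j> / sqrt(<u_j, u_j>), so |<v, e_j>|^2 = <v, u_j>^2 / <u_j, u_j>.
Coefficients: <v, e_1> = -2/sqrt(2), <v, e_2> = -20/sqrt(38), <v, e_3> = 96/sqrt(2128).
Square and sum: Σ |<v, e_j>|^2 = 118/7.
Compute ||v||^2 = v·v = 17.
Deficit = 17 − 118/7 = 1/7 ≥ 0, confirming Bessel's inequality. (The deficit equals ||v − Σ <v,e_j> e_j||^2, the squared distance from v to span{e_j}.)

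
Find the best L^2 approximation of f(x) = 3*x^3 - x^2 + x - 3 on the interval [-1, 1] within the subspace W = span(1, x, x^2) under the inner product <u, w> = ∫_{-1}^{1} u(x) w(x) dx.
g(x) = -x^2 + 14*x/5 - 3

The best approximation g ∈ W is the orthogonal projection of f onto W. Writing g = a_0 + a_1 x + a_2 x^2, the coefficients solve the normal equations G · a = b where
  G_{ij} = <φ_i, φ_j> and b_i = <f, φ_i>, with φ_0 = 1, φ_1 = x, φ_2 = x^2.
G =
  [2, 0, 2/3]
  [0, 2/3, 0]
  [2/3, 0, 2/5],
b = (-20/3, 28/15, -12/5).
Solving gives a_0 = -3, a_1 = 14/5, a_2 = -1, so
  g(x) = -x^2 + 14*x/5 - 3.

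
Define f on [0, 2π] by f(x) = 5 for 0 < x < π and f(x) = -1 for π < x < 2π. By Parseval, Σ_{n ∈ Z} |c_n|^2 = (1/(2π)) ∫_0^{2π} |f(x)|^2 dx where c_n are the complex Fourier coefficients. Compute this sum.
Σ |c_n|^2 = 13

Parseval equates the L^2 energy of f (normalised by 1/(2π)) with the ℓ^2 sum of its Fourier coefficients: (1/(2π)) ∫_0^{2π} |f|^2 = Σ |c_n|^2.
Compute the left side: (1/(2π)) [∫_0^π 5^2 dx + ∫_π^{2π} (-1)^2 dx] = (1/(2π)) · (25π + 1π) = (25 + 1)/2 = 13.
So Σ_{n ∈ Z} |c_n|^2 = 13.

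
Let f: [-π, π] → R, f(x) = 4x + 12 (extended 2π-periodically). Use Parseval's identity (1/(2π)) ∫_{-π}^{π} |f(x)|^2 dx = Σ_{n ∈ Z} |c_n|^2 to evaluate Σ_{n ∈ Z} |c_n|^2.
Σ |c_n|^2 = 16π^2/3 + 144

Expand and integrate term by term over [-π, π]:
  ∫ (4x)^2 dx = 16·(2π^3/3); ∫ 2·4·(12)·x dx = 0 (odd integrand); ∫ 12^2 dx = 144·2π.
So (1/(2π)) ∫_{-π}^{π} (4x + 12)^2 dx = 16π^2/3 + 144 = 16π^2/3 + 144.
Parseval ⇒ Σ |c_n|^2 = 16π^2/3 + 144.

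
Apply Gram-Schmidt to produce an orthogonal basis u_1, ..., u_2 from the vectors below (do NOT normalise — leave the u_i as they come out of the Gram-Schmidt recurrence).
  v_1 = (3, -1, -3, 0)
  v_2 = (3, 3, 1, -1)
Orthogonal basis:
  u_1 = (3, -1, -3, 0)
  u_2 = (48/19, 60/19, 28/19, -1)

Apply the Gram-Schmidt recurrence
  u_1 = v_1
  u_i = v_i − Σ_{j<i} ((v_i · u_j) / (u_j · u_j)) · u_j.

Step by step this gives:
  u_1 = (3, -1, -3, 0)
  u_2 = (48/19, 60/19, 28/19, -1)

Orthogonality check:
  u_2 · u_1 = 0 (should be 0)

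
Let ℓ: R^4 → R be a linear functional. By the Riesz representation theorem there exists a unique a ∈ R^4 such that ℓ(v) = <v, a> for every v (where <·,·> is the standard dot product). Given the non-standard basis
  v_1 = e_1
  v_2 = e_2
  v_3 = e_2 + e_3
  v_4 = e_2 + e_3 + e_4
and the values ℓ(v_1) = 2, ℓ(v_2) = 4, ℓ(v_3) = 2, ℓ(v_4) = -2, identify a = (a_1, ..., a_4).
a = (2, 4, -2, -4)

Write a = (a_1, ..., a_4) in the standard basis. For each basis vector v_i, ℓ(v_i) = <v_i, a> is a linear equation in the a_j's. Collect the n equations into a matrix system V a = ℓ, where row i of V is v_i (expressed in the standard basis). Since V is invertible (lower-triangular with 1s on the diagonal, up to permutation), solve by back-substitution:
  V =
[[1, 0, 0, 0],
 [0, 1, 0, 0],
 [0, 1, 1, 0],
 [0, 1, 1, 1]]
  V a = (2, 4, 2, -2)
Solving gives a = (2, 4, -2, -4).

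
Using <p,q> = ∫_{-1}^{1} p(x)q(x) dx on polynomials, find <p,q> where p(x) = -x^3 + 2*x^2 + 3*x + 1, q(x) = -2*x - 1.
<p,q> = -98/15

Expand the product: p(x)·q(x) = 2*x^4 - 3*x^3 - 8*x^2 - 5*x - 1.
∫_{-1}^{1} of each monomial x^k gives [2/(k+1) if k even, 0 if k odd]. Integrating term-by-term (or equivalently evaluating the antiderivative F(x) = 2*x^5/5 - 3*x^4/4 - 8*x^3/3 - 5*x^2/2 - x at the endpoints):
  F(1) − F(−1) = -391/60 − (1/60) = -98/15.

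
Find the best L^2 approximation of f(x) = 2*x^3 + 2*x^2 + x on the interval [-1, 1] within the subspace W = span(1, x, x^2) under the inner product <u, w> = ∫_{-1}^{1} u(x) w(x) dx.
g(x) = 2*x^2 + 11*x/5

The best approximation g ∈ W is the orthogonal projection of f onto W. Writing g = a_0 + a_1 x + a_2 x^2, the coefficients solve the normal equations G · a = b where
  G_{ij} = <φ_i, φ_j> and b_i = <f, φ_i>, with φ_0 = 1, φ_1 = x, φ_2 = x^2.
G =
  [2, 0, 2/3]
  [0, 2/3, 0]
  [2/3, 0, 2/5],
b = (4/3, 22/15, 4/5).
Solving gives a_0 = 0, a_1 = 11/5, a_2 = 2, so
  g(x) = 2*x^2 + 11*x/5.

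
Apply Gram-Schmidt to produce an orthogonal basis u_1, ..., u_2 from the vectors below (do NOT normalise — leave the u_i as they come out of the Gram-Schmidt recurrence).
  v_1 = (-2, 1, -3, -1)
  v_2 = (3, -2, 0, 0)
Orthogonal basis:
  u_1 = (-2, 1, -3, -1)
  u_2 = (29/15, -22/15, -8/5, -8/15)

Apply the Gram-Schmidt recurrence
  u_1 = v_1
  u_i = v_i − Σ_{j<i} ((v_i · u_j) / (u_j · u_j)) · u_j.

Step by step this gives:
  u_1 = (-2, 1, -3, -1)
  u_2 = (29/15, -22/15, -8/5, -8/15)

Orthogonality check:
  u_2 · u_1 = 0 (should be 0)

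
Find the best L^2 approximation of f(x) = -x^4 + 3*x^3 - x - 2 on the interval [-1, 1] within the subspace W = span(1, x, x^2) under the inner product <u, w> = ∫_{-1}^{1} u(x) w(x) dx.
g(x) = -6*x^2/7 + 4*x/5 - 67/35

The best approximation g ∈ W is the orthogonal projection of f onto W. Writing g = a_0 + a_1 x + a_2 x^2, the coefficients solve the normal equations G · a = b where
  G_{ij} = <φ_i, φ_j> and b_i = <f, φ_i>, with φ_0 = 1, φ_1 = x, φ_2 = x^2.
G =
  [2, 0, 2/3]
  [0, 2/3, 0]
  [2/3, 0, 2/5],
b = (-22/5, 8/15, -34/21).
Solving gives a_0 = -67/35, a_1 = 4/5, a_2 = -6/7, so
  g(x) = -6*x^2/7 + 4*x/5 - 67/35.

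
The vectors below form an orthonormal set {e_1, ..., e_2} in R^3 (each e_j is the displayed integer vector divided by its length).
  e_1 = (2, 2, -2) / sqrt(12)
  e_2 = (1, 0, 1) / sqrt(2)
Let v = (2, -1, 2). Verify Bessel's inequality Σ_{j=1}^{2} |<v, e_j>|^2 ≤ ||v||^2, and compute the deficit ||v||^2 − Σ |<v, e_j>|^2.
Σ |<v, e_j>|^2 = 25/3; ||v||^2 = 9; deficit = 2/3

Write each e_j = u_j / sqrt(<u_j, u_j>) where u_j is the displayed integer vector. Then <v, e_j> = <v, u_j> / sqrt(<u_j, u_j>), so |<v, e_j>|^2 = <v, u_j>^2 / <u_j, u_j>.
Coefficients: <v, e_1> = -2/sqrt(12), <v, e_2> = 4/sqrt(2).
Square and sum: Σ |<v, e_j>|^2 = 25/3.
Compute ||v||^2 = v·v = 9.
Deficit = 9 − 25/3 = 2/3 ≥ 0, confirming Bessel's inequality. (The deficit equals ||v − Σ <v,e_j> e_j||^2, the squared distance from v to span{e_j}.)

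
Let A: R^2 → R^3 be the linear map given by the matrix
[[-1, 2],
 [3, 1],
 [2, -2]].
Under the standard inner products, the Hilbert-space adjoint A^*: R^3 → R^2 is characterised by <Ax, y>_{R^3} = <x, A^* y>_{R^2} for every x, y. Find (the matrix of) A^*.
A^* = A^T =
[[-1, 3, 2],
 [2, 1, -2]]

For real matrices with standard dot products, the defining identity <Ax, y> = <x, A^* y> gives (Ax)^T y = x^T (A^*) y, i.e. x^T A^T y = x^T (A^*) y. Since this holds for all x, y, we must have A^* = A^T. Therefore
A^* =
[[-1, 3, 2],
 [2, 1, -2]].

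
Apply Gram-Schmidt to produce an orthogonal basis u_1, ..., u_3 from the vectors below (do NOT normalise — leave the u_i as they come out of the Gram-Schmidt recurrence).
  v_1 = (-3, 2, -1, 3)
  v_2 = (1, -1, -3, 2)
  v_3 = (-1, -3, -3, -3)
Orthogonal basis:
  u_1 = (-3, 2, -1, 3)
  u_2 = (35/23, -31/23, -65/23, 34/23)
  u_3 = (-135/47, -526/329, -689/329, -824/329)

Apply the Gram-Schmidt recurrence
  u_1 = v_1
  u_i = v_i − Σ_{j<i} ((v_i · u_j) / (u_j · u_j)) · u_j.

Step by step this gives:
  u_1 = (-3, 2, -1, 3)
  u_2 = (35/23, -31/23, -65/23, 34/23)
  u_3 = (-135/47, -526/329, -689/329, -824/329)

Orthogonality check:
  u_2 · u_1 = 0 (should be 0)
  u_3 · u_1 = 0 (should be 0)
  u_3 · u_2 = 0 (should be 0)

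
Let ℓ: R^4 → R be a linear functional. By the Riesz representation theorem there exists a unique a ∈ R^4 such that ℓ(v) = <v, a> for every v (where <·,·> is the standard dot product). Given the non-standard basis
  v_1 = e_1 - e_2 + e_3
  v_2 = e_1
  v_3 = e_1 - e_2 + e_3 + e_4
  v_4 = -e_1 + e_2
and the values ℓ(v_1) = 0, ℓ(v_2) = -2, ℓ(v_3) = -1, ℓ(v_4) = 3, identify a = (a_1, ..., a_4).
a = (-2, 1, 3, -1)

Write a = (a_1, ..., a_4) in the standard basis. For each basis vector v_i, ℓ(v_i) = <v_i, a> is a linear equation in the a_j's. Collect the n equations into a matrix system V a = ℓ, where row i of V is v_i (expressed in the standard basis). Since V is invertible (lower-triangular with 1s on the diagonal, up to permutation), solve by back-substitution:
  V =
[[1, -1, 1, 0],
 [1, 0, 0, 0],
 [1, -1, 1, 1],
 [-1, 1, 0, 0]]
  V a = (0, -2, -1, 3)
Solving gives a = (-2, 1, 3, -1).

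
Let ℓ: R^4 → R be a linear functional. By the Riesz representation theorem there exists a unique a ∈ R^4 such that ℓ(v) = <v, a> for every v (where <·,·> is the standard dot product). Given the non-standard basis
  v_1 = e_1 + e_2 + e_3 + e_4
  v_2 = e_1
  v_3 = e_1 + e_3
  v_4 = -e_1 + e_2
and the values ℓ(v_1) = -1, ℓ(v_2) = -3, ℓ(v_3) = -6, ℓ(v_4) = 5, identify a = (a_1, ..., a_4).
a = (-3, 2, -3, 3)

Write a = (a_1, ..., a_4) in the standard basis. For each basis vector v_i, ℓ(v_i) = <v_i, a> is a linear equation in the a_j's. Collect the n equations into a matrix system V a = ℓ, where row i of V is v_i (expressed in the standard basis). Since V is invertible (lower-triangular with 1s on the diagonal, up to permutation), solve by back-substitution:
  V =
[[1, 1, 1, 1],
 [1, 0, 0, 0],
 [1, 0, 1, 0],
 [-1, 1, 0, 0]]
  V a = (-1, -3, -6, 5)
Solving gives a = (-3, 2, -3, 3).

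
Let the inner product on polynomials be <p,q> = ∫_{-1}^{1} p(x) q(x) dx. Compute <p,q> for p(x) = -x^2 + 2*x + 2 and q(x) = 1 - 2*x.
<p,q> = 2/3

Expand the product: p(x)·q(x) = 2*x^3 - 5*x^2 - 2*x + 2.
∫_{-1}^{1} of each monomial x^k gives [2/(k+1) if k even, 0 if k odd]. Integrating term-by-term (or equivalently evaluating the antiderivative F(x) = x^4/2 - 5*x^3/3 - x^2 + 2*x at the endpoints):
  F(1) − F(−1) = -1/6 − (-5/6) = 2/3.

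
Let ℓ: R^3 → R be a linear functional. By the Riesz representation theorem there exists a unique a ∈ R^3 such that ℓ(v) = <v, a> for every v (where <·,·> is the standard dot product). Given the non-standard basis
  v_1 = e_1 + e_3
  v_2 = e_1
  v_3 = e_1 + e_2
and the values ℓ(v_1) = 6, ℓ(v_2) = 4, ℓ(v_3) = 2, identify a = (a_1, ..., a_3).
a = (4, -2, 2)

Write a = (a_1, ..., a_3) in the standard basis. For each basis vector v_i, ℓ(v_i) = <v_i, a> is a linear equation in the a_j's. Collect the n equations into a matrix system V a = ℓ, where row i of V is v_i (expressed in the standard basis). Since V is invertible (lower-triangular with 1s on the diagonal, up to permutation), solve by back-substitution:
  V =
[[1, 0, 1],
 [1, 0, 0],
 [1, 1, 0]]
  V a = (6, 4, 2)
Solving gives a = (4, -2, 2).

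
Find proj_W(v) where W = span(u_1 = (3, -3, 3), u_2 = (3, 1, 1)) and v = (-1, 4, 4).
proj_W(v) = (7/6, 11/6, -1/3)

Set up U = [u_1 | ... | u_2] ∈ R^(3×2). The projector onto W = col(U) is P = U (U^T U)^(-1) U^T.
Compute U^T U =
  [27, 9]
  [9, 11],
and U^T v = (-3, 5).
Solve U^T U · c = U^T v for the coefficients: c = (-13/36, 3/4). The projection is proj_W(v) = U c.
Check: (v - proj_W(v)) · u_1 = 0  (should be 0).
Check: (v - proj_W(v)) · u_2 = 0  (should be 0).
Result: proj_W(v) = (7/6, 11/6, -1/3).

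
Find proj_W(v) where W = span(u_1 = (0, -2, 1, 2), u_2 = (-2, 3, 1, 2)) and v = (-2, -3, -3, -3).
proj_W(v) = (258/161, -251/161, -197/161, -394/161)

Set up U = [u_1 | ... | u_2] ∈ R^(4×2). The projector onto W = col(U) is P = U (U^T U)^(-1) U^T.
Compute U^T U =
  [9, -1]
  [-1, 18],
and U^T v = (-3, -14).
Solve U^T U · c = U^T v for the coefficients: c = (-68/161, -129/161). The projection is proj_W(v) = U c.
Check: (v - proj_W(v)) · u_1 = 0  (should be 0).
Check: (v - proj_W(v)) · u_2 = 0  (should be 0).
Result: proj_W(v) = (258/161, -251/161, -197/161, -394/161).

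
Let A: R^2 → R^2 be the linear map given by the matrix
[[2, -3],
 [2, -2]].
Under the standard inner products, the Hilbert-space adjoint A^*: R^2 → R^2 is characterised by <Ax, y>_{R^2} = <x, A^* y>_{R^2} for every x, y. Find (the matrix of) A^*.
A^* = A^T =
[[2, 2],
 [-3, -2]]

For real matrices with standard dot products, the defining identity <Ax, y> = <x, A^* y> gives (Ax)^T y = x^T (A^*) y, i.e. x^T A^T y = x^T (A^*) y. Since this holds for all x, y, we must have A^* = A^T. Therefore
A^* =
[[2, 2],
 [-3, -2]].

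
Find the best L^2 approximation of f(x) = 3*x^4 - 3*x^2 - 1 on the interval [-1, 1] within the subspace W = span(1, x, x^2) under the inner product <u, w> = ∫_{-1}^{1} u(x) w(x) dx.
g(x) = -3*x^2/7 - 44/35

The best approximation g ∈ W is the orthogonal projection of f onto W. Writing g = a_0 + a_1 x + a_2 x^2, the coefficients solve the normal equations G · a = b where
  G_{ij} = <φ_i, φ_j> and b_i = <f, φ_i>, with φ_0 = 1, φ_1 = x, φ_2 = x^2.
G =
  [2, 0, 2/3]
  [0, 2/3, 0]
  [2/3, 0, 2/5],
b = (-14/5, 0, -106/105).
Solving gives a_0 = -44/35, a_1 = 0, a_2 = -3/7, so
  g(x) = -3*x^2/7 - 44/35.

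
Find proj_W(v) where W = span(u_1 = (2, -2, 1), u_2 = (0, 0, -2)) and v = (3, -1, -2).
proj_W(v) = (2, -2, -2)

Set up U = [u_1 | ... | u_2] ∈ R^(3×2). The projector onto W = col(U) is P = U (U^T U)^(-1) U^T.
Compute U^T U =
  [9, -2]
  [-2, 4],
and U^T v = (6, 4).
Solve U^T U · c = U^T v for the coefficients: c = (1, 3/2). The projection is proj_W(v) = U c.
Check: (v - proj_W(v)) · u_1 = 0  (should be 0).
Check: (v - proj_W(v)) · u_2 = 0  (should be 0).
Result: proj_W(v) = (2, -2, -2).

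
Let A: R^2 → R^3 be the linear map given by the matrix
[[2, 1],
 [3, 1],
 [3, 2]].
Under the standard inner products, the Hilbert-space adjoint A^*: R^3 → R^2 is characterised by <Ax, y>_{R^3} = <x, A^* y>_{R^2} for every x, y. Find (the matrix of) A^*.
A^* = A^T =
[[2, 3, 3],
 [1, 1, 2]]

For real matrices with standard dot products, the defining identity <Ax, y> = <x, A^* y> gives (Ax)^T y = x^T (A^*) y, i.e. x^T A^T y = x^T (A^*) y. Since this holds for all x, y, we must have A^* = A^T. Therefore
A^* =
[[2, 3, 3],
 [1, 1, 2]].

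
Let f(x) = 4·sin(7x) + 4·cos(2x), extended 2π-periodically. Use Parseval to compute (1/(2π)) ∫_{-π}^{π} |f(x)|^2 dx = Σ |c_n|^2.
Σ |c_n|^2 = 16

Expand |f|^2 and use orthogonality of {sin(nx), cos(mx)} on [-π, π]:
  ∫_{-π}^{π} sin(nx)^2 dx = π, ∫ cos(mx)^2 dx = π, and cross terms integrate to 0.
So ∫_{-π}^{π} f(x)^2 dx = 4^2 · π + 4^2 · π = (16 + 16)π.
Divide by 2π: (16 + 16)/2 = 16.
By Parseval, this equals Σ |c_n|^2.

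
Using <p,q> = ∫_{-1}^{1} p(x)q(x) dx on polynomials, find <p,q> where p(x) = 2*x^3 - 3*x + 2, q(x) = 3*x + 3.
<p,q> = 42/5

Expand the product: p(x)·q(x) = 6*x^4 + 6*x^3 - 9*x^2 - 3*x + 6.
∫_{-1}^{1} of each monomial x^k gives [2/(k+1) if k even, 0 if k odd]. Integrating term-by-term (or equivalently evaluating the antiderivative F(x) = 6*x^5/5 + 3*x^4/2 - 3*x^3 - 3*x^2/2 + 6*x at the endpoints):
  F(1) − F(−1) = 21/5 − (-21/5) = 42/5.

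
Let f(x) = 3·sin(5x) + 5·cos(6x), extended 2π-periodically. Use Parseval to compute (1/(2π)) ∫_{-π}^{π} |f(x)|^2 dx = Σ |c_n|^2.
Σ |c_n|^2 = 17

Expand |f|^2 and use orthogonality of {sin(nx), cos(mx)} on [-π, π]:
  ∫_{-π}^{π} sin(nx)^2 dx = π, ∫ cos(mx)^2 dx = π, and cross terms integrate to 0.
So ∫_{-π}^{π} f(x)^2 dx = 3^2 · π + 5^2 · π = (9 + 25)π.
Divide by 2π: (9 + 25)/2 = 17.
By Parseval, this equals Σ |c_n|^2.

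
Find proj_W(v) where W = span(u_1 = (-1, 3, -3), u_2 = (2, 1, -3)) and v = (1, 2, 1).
proj_W(v) = (-10/83, 53/166, -51/166)

Set up U = [u_1 | ... | u_2] ∈ R^(3×2). The projector onto W = col(U) is P = U (U^T U)^(-1) U^T.
Compute U^T U =
  [19, 10]
  [10, 14],
and U^T v = (2, 1).
Solve U^T U · c = U^T v for the coefficients: c = (9/83, -1/166). The projection is proj_W(v) = U c.
Check: (v - proj_W(v)) · u_1 = 0  (should be 0).
Check: (v - proj_W(v)) · u_2 = 0  (should be 0).
Result: proj_W(v) = (-10/83, 53/166, -51/166).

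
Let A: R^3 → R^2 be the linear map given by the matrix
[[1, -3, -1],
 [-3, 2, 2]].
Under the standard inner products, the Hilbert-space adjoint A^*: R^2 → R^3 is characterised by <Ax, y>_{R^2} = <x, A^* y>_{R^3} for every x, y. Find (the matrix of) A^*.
A^* = A^T =
[[1, -3],
 [-3, 2],
 [-1, 2]]

For real matrices with standard dot products, the defining identity <Ax, y> = <x, A^* y> gives (Ax)^T y = x^T (A^*) y, i.e. x^T A^T y = x^T (A^*) y. Since this holds for all x, y, we must have A^* = A^T. Therefore
A^* =
[[1, -3],
 [-3, 2],
 [-1, 2]].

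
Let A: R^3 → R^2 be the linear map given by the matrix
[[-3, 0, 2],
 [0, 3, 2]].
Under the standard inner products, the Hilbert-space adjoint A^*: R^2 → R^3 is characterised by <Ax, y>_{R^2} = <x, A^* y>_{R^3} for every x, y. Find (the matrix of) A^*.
A^* = A^T =
[[-3, 0],
 [0, 3],
 [2, 2]]

For real matrices with standard dot products, the defining identity <Ax, y> = <x, A^* y> gives (Ax)^T y = x^T (A^*) y, i.e. x^T A^T y = x^T (A^*) y. Since this holds for all x, y, we must have A^* = A^T. Therefore
A^* =
[[-3, 0],
 [0, 3],
 [2, 2]].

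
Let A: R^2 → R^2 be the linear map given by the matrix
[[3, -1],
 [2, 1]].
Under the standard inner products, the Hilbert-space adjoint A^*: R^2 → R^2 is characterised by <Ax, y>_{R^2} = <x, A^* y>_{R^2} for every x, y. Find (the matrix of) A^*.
A^* = A^T =
[[3, 2],
 [-1, 1]]

For real matrices with standard dot products, the defining identity <Ax, y> = <x, A^* y> gives (Ax)^T y = x^T (A^*) y, i.e. x^T A^T y = x^T (A^*) y. Since this holds for all x, y, we must have A^* = A^T. Therefore
A^* =
[[3, 2],
 [-1, 1]].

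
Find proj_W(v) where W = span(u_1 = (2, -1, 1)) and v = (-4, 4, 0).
proj_W(v) = (-4, 2, -2)

Set up U = [u_1 | ... | u_1] ∈ R^(3×1). The projector onto W = col(U) is P = U (U^T U)^(-1) U^T.
Compute U^T U =
  [6],
and U^T v = (-12).
Solve U^T U · c = U^T v for the coefficients: c = (-2). The projection is proj_W(v) = U c.
Check: (v - proj_W(v)) · u_1 = 0  (should be 0).
Result: proj_W(v) = (-4, 2, -2).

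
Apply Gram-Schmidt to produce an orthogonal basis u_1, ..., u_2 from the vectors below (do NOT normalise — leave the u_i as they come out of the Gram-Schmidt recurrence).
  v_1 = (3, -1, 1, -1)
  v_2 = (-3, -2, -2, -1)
Orthogonal basis:
  u_1 = (3, -1, 1, -1)
  u_2 = (-1, -8/3, -4/3, -5/3)

Apply the Gram-Schmidt recurrence
  u_1 = v_1
  u_i = v_i − Σ_{j<i} ((v_i · u_j) / (u_j · u_j)) · u_j.

Step by step this gives:
  u_1 = (3, -1, 1, -1)
  u_2 = (-1, -8/3, -4/3, -5/3)

Orthogonality check:
  u_2 · u_1 = 0 (should be 0)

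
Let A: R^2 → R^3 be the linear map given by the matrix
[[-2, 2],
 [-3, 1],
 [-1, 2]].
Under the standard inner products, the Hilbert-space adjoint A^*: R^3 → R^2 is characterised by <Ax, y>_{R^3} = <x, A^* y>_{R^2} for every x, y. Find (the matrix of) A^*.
A^* = A^T =
[[-2, -3, -1],
 [2, 1, 2]]

For real matrices with standard dot products, the defining identity <Ax, y> = <x, A^* y> gives (Ax)^T y = x^T (A^*) y, i.e. x^T A^T y = x^T (A^*) y. Since this holds for all x, y, we must have A^* = A^T. Therefore
A^* =
[[-2, -3, -1],
 [2, 1, 2]].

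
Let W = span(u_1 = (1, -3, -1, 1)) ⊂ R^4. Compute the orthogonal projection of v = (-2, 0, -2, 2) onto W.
proj_W(v) = (1/6, -1/2, -1/6, 1/6)

Set up U = [u_1 | ... | u_1] ∈ R^(4×1). The projector onto W = col(U) is P = U (U^T U)^(-1) U^T.
Compute U^T U =
  [12],
and U^T v = (2).
Solve U^T U · c = U^T v for the coefficients: c = (1/6). The projection is proj_W(v) = U c.
Check: (v - proj_W(v)) · u_1 = 0  (should be 0).
Result: proj_W(v) = (1/6, -1/2, -1/6, 1/6).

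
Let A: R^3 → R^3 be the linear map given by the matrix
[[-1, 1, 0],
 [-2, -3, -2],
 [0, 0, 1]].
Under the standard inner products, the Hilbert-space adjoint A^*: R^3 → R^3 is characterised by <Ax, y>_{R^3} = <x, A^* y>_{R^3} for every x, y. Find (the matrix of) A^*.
A^* = A^T =
[[-1, -2, 0],
 [1, -3, 0],
 [0, -2, 1]]

For real matrices with standard dot products, the defining identity <Ax, y> = <x, A^* y> gives (Ax)^T y = x^T (A^*) y, i.e. x^T A^T y = x^T (A^*) y. Since this holds for all x, y, we must have A^* = A^T. Therefore
A^* =
[[-1, -2, 0],
 [1, -3, 0],
 [0, -2, 1]].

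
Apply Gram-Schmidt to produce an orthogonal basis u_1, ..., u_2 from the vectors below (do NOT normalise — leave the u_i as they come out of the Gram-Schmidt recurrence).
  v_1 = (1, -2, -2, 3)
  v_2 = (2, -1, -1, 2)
Orthogonal basis:
  u_1 = (1, -2, -2, 3)
  u_2 = (4/3, 1/3, 1/3, 0)

Apply the Gram-Schmidt recurrence
  u_1 = v_1
  u_i = v_i − Σ_{j<i} ((v_i · u_j) / (u_j · u_j)) · u_j.

Step by step this gives:
  u_1 = (1, -2, -2, 3)
  u_2 = (4/3, 1/3, 1/3, 0)

Orthogonality check:
  u_2 · u_1 = 0 (should be 0)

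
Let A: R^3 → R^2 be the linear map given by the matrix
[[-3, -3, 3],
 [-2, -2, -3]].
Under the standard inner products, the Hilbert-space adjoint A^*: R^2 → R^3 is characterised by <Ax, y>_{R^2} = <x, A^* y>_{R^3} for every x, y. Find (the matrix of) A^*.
A^* = A^T =
[[-3, -2],
 [-3, -2],
 [3, -3]]

For real matrices with standard dot products, the defining identity <Ax, y> = <x, A^* y> gives (Ax)^T y = x^T (A^*) y, i.e. x^T A^T y = x^T (A^*) y. Since this holds for all x, y, we must have A^* = A^T. Therefore
A^* =
[[-3, -2],
 [-3, -2],
 [3, -3]].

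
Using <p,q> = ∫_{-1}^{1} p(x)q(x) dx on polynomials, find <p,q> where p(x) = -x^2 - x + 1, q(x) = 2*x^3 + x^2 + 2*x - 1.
<p,q> = -16/5

Expand the product: p(x)·q(x) = -2*x^5 - 3*x^4 - x^3 + 3*x - 1.
∫_{-1}^{1} of each monomial x^k gives [2/(k+1) if k even, 0 if k odd]. Integrating term-by-term (or equivalently evaluating the antiderivative F(x) = -x^6/3 - 3*x^5/5 - x^4/4 + 3*x^2/2 - x at the endpoints):
  F(1) − F(−1) = -41/60 − (151/60) = -16/5.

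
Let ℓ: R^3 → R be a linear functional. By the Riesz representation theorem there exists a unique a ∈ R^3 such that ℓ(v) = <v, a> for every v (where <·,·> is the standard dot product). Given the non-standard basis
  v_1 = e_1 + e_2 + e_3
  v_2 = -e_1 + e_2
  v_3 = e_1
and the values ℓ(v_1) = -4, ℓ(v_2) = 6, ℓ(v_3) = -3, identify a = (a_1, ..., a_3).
a = (-3, 3, -4)

Write a = (a_1, ..., a_3) in the standard basis. For each basis vector v_i, ℓ(v_i) = <v_i, a> is a linear equation in the a_j's. Collect the n equations into a matrix system V a = ℓ, where row i of V is v_i (expressed in the standard basis). Since V is invertible (lower-triangular with 1s on the diagonal, up to permutation), solve by back-substitution:
  V =
[[1, 1, 1],
 [-1, 1, 0],
 [1, 0, 0]]
  V a = (-4, 6, -3)
Solving gives a = (-3, 3, -4).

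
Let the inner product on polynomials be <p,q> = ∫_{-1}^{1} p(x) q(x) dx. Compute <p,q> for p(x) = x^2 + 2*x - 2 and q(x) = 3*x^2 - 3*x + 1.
<p,q> = -152/15

Expand the product: p(x)·q(x) = 3*x^4 + 3*x^3 - 11*x^2 + 8*x - 2.
∫_{-1}^{1} of each monomial x^k gives [2/(k+1) if k even, 0 if k odd]. Integrating term-by-term (or equivalently evaluating the antiderivative F(x) = 3*x^5/5 + 3*x^4/4 - 11*x^3/3 + 4*x^2 - 2*x at the endpoints):
  F(1) − F(−1) = -19/60 − (589/60) = -152/15.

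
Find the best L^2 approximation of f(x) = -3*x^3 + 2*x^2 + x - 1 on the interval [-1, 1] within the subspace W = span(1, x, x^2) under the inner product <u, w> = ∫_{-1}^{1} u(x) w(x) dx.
g(x) = 2*x^2 - 4*x/5 - 1

The best approximation g ∈ W is the orthogonal projection of f onto W. Writing g = a_0 + a_1 x + a_2 x^2, the coefficients solve the normal equations G · a = b where
  G_{ij} = <φ_i, φ_j> and b_i = <f, φ_i>, with φ_0 = 1, φ_1 = x, φ_2 = x^2.
G =
  [2, 0, 2/3]
  [0, 2/3, 0]
  [2/3, 0, 2/5],
b = (-2/3, -8/15, 2/15).
Solving gives a_0 = -1, a_1 = -4/5, a_2 = 2, so
  g(x) = 2*x^2 - 4*x/5 - 1.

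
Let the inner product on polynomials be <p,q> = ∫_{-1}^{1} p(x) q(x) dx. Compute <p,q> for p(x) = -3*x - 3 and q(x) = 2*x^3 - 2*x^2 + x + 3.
<p,q> = -92/5

Expand the product: p(x)·q(x) = -6*x^4 + 3*x^2 - 12*x - 9.
∫_{-1}^{1} of each monomial x^k gives [2/(k+1) if k even, 0 if k odd]. Integrating term-by-term (or equivalently evaluating the antiderivative F(x) = -6*x^5/5 + x^3 - 6*x^2 - 9*x at the endpoints):
  F(1) − F(−1) = -76/5 − (16/5) = -92/5.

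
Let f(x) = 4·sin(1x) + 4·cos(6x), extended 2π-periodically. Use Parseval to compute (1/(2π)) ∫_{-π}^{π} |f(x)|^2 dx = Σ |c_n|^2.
Σ |c_n|^2 = 16

Expand |f|^2 and use orthogonality of {sin(nx), cos(mx)} on [-π, π]:
  ∫_{-π}^{π} sin(nx)^2 dx = π, ∫ cos(mx)^2 dx = π, and cross terms integrate to 0.
So ∫_{-π}^{π} f(x)^2 dx = 4^2 · π + 4^2 · π = (16 + 16)π.
Divide by 2π: (16 + 16)/2 = 16.
By Parseval, this equals Σ |c_n|^2.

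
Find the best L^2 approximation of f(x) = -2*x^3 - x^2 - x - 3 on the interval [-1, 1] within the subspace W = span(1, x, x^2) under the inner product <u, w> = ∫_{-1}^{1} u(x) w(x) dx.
g(x) = -x^2 - 11*x/5 - 3

The best approximation g ∈ W is the orthogonal projection of f onto W. Writing g = a_0 + a_1 x + a_2 x^2, the coefficients solve the normal equations G · a = b where
  G_{ij} = <φ_i, φ_j> and b_i = <f, φ_i>, with φ_0 = 1, φ_1 = x, φ_2 = x^2.
G =
  [2, 0, 2/3]
  [0, 2/3, 0]
  [2/3, 0, 2/5],
b = (-20/3, -22/15, -12/5).
Solving gives a_0 = -3, a_1 = -11/5, a_2 = -1, so
  g(x) = -x^2 - 11*x/5 - 3.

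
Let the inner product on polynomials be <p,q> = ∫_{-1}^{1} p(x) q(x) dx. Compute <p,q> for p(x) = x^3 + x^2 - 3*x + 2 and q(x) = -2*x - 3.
<p,q> = -54/5

Expand the product: p(x)·q(x) = -2*x^4 - 5*x^3 + 3*x^2 + 5*x - 6.
∫_{-1}^{1} of each monomial x^k gives [2/(k+1) if k even, 0 if k odd]. Integrating term-by-term (or equivalently evaluating the antiderivative F(x) = -2*x^5/5 - 5*x^4/4 + x^3 + 5*x^2/2 - 6*x at the endpoints):
  F(1) − F(−1) = -83/20 − (133/20) = -54/5.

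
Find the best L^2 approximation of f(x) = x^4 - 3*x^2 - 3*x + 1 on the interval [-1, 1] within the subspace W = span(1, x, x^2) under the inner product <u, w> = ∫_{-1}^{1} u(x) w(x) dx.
g(x) = -15*x^2/7 - 3*x + 32/35

The best approximation g ∈ W is the orthogonal projection of f onto W. Writing g = a_0 + a_1 x + a_2 x^2, the coefficients solve the normal equations G · a = b where
  G_{ij} = <φ_i, φ_j> and b_i = <f, φ_i>, with φ_0 = 1, φ_1 = x, φ_2 = x^2.
G =
  [2, 0, 2/3]
  [0, 2/3, 0]
  [2/3, 0, 2/5],
b = (2/5, -2, -26/105).
Solving gives a_0 = 32/35, a_1 = -3, a_2 = -15/7, so
  g(x) = -15*x^2/7 - 3*x + 32/35.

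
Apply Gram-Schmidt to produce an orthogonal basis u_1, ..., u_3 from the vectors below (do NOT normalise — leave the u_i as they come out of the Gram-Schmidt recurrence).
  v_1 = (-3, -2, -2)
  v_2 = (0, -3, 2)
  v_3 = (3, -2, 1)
Orthogonal basis:
  u_1 = (-3, -2, -2)
  u_2 = (6/17, -47/17, 38/17)
  u_3 = (330/217, -198/217, -297/217)

Apply the Gram-Schmidt recurrence
  u_1 = v_1
  u_i = v_i − Σ_{j<i} ((v_i · u_j) / (u_j · u_j)) · u_j.

Step by step this gives:
  u_1 = (-3, -2, -2)
  u_2 = (6/17, -47/17, 38/17)
  u_3 = (330/217, -198/217, -297/217)

Orthogonality check:
  u_2 · u_1 = 0 (should be 0)
  u_3 · u_1 = 0 (should be 0)
  u_3 · u_2 = 0 (should be 0)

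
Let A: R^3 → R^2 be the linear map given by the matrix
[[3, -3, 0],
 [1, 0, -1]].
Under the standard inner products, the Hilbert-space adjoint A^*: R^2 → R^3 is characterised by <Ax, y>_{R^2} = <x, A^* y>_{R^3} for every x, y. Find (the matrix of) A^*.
A^* = A^T =
[[3, 1],
 [-3, 0],
 [0, -1]]

For real matrices with standard dot products, the defining identity <Ax, y> = <x, A^* y> gives (Ax)^T y = x^T (A^*) y, i.e. x^T A^T y = x^T (A^*) y. Since this holds for all x, y, we must have A^* = A^T. Therefore
A^* =
[[3, 1],
 [-3, 0],
 [0, -1]].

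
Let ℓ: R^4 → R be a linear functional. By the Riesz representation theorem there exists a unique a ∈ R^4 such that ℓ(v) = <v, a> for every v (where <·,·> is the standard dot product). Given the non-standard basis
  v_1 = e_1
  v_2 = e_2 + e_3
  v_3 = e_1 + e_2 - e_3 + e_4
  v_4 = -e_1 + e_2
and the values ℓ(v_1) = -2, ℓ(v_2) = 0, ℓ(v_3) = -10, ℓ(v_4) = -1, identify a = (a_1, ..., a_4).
a = (-2, -3, 3, -2)

Write a = (a_1, ..., a_4) in the standard basis. For each basis vector v_i, ℓ(v_i) = <v_i, a> is a linear equation in the a_j's. Collect the n equations into a matrix system V a = ℓ, where row i of V is v_i (expressed in the standard basis). Since V is invertible (lower-triangular with 1s on the diagonal, up to permutation), solve by back-substitution:
  V =
[[1, 0, 0, 0],
 [0, 1, 1, 0],
 [1, 1, -1, 1],
 [-1, 1, 0, 0]]
  V a = (-2, 0, -10, -1)
Solving gives a = (-2, -3, 3, -2).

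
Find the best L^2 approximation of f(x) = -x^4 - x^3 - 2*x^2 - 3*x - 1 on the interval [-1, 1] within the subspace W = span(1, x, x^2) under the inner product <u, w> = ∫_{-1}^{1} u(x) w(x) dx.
g(x) = -20*x^2/7 - 18*x/5 - 32/35

The best approximation g ∈ W is the orthogonal projection of f onto W. Writing g = a_0 + a_1 x + a_2 x^2, the coefficients solve the normal equations G · a = b where
  G_{ij} = <φ_i, φ_j> and b_i = <f, φ_i>, with φ_0 = 1, φ_1 = x, φ_2 = x^2.
G =
  [2, 0, 2/3]
  [0, 2/3, 0]
  [2/3, 0, 2/5],
b = (-56/15, -12/5, -184/105).
Solving gives a_0 = -32/35, a_1 = -18/5, a_2 = -20/7, so
  g(x) = -20*x^2/7 - 18*x/5 - 32/35.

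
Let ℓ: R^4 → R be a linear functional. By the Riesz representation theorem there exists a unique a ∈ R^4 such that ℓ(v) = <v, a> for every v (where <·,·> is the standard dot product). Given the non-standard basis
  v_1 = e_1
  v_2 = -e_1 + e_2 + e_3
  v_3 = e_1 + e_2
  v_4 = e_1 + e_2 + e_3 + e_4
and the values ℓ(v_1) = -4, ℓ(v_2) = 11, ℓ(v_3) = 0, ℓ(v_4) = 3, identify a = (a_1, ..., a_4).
a = (-4, 4, 3, 0)

Write a = (a_1, ..., a_4) in the standard basis. For each basis vector v_i, ℓ(v_i) = <v_i, a> is a linear equation in the a_j's. Collect the n equations into a matrix system V a = ℓ, where row i of V is v_i (expressed in the standard basis). Since V is invertible (lower-triangular with 1s on the diagonal, up to permutation), solve by back-substitution:
  V =
[[1, 0, 0, 0],
 [-1, 1, 1, 0],
 [1, 1, 0, 0],
 [1, 1, 1, 1]]
  V a = (-4, 11, 0, 3)
Solving gives a = (-4, 4, 3, 0).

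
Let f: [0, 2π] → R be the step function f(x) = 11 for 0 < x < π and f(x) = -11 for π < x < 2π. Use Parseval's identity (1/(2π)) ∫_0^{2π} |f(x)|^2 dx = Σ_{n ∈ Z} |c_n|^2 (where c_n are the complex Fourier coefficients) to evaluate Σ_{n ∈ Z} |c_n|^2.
Σ |c_n|^2 = 121

Parseval equates the L^2 energy of f (normalised by 1/(2π)) with the ℓ^2 sum of its Fourier coefficients: (1/(2π)) ∫_0^{2π} |f|^2 = Σ |c_n|^2.
Compute the left side: (1/(2π)) [∫_0^π 11^2 dx + ∫_π^{2π} (-11)^2 dx] = (1/(2π)) · (121π + 121π) = (121 + 121)/2 = 121.
So Σ_{n ∈ Z} |c_n|^2 = 121.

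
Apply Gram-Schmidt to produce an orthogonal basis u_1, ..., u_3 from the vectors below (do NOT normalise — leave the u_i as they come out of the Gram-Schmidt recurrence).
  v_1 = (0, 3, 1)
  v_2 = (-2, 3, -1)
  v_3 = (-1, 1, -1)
Orthogonal basis:
  u_1 = (0, 3, 1)
  u_2 = (-2, 3/5, -9/5)
  u_3 = (3/19, 1/19, -3/19)

Apply the Gram-Schmidt recurrence
  u_1 = v_1
  u_i = v_i − Σ_{j<i} ((v_i · u_j) / (u_j · u_j)) · u_j.

Step by step this gives:
  u_1 = (0, 3, 1)
  u_2 = (-2, 3/5, -9/5)
  u_3 = (3/19, 1/19, -3/19)

Orthogonality check:
  u_2 · u_1 = 0 (should be 0)
  u_3 · u_1 = 0 (should be 0)
  u_3 · u_2 = 0 (should be 0)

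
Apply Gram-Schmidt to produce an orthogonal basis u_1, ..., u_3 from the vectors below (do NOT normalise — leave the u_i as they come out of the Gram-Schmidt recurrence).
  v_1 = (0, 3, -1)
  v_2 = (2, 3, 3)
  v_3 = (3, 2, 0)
Orthogonal basis:
  u_1 = (0, 3, -1)
  u_2 = (2, 6/5, 18/5)
  u_3 = (48/23, -8/23, -24/23)

Apply the Gram-Schmidt recurrence
  u_1 = v_1
  u_i = v_i − Σ_{j<i} ((v_i · u_j) / (u_j · u_j)) · u_j.

Step by step this gives:
  u_1 = (0, 3, -1)
  u_2 = (2, 6/5, 18/5)
  u_3 = (48/23, -8/23, -24/23)

Orthogonality check:
  u_2 · u_1 = 0 (should be 0)
  u_3 · u_1 = 0 (should be 0)
  u_3 · u_2 = 0 (should be 0)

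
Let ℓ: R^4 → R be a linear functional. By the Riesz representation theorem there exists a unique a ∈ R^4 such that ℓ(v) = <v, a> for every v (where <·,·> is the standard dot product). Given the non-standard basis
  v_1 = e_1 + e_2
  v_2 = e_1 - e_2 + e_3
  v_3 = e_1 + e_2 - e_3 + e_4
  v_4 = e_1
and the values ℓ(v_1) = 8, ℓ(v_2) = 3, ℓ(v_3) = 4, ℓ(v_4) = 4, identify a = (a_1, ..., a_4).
a = (4, 4, 3, -1)

Write a = (a_1, ..., a_4) in the standard basis. For each basis vector v_i, ℓ(v_i) = <v_i, a> is a linear equation in the a_j's. Collect the n equations into a matrix system V a = ℓ, where row i of V is v_i (expressed in the standard basis). Since V is invertible (lower-triangular with 1s on the diagonal, up to permutation), solve by back-substitution:
  V =
[[1, 1, 0, 0],
 [1, -1, 1, 0],
 [1, 1, -1, 1],
 [1, 0, 0, 0]]
  V a = (8, 3, 4, 4)
Solving gives a = (4, 4, 3, -1).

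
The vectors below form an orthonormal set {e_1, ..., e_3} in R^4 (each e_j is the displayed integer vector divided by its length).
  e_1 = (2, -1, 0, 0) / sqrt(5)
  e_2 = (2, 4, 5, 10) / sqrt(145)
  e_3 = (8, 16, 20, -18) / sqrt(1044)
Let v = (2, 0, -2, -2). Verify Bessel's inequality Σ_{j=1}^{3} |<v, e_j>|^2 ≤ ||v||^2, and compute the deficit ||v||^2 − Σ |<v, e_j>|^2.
Σ |<v, e_j>|^2 = 8; ||v||^2 = 12; deficit = 4

Write each e_j = u_j / sqrt(<u_j, u_j>) where u_j is the displayed integer vector. Then <v, e_j> = <v, u_j> / sqrt(<u_j, u_j>), so |<v, e_j>|^2 = <v, u_j>^2 / <u_j, u_j>.
Coefficients: <v, e_1> = 4/sqrt(5), <v, e_2> = -26/sqrt(145), <v, e_3> = 12/sqrt(1044).
Square and sum: Σ |<v, e_j>|^2 = 8.
Compute ||v||^2 = v·v = 12.
Deficit = 12 − 8 = 4 ≥ 0, confirming Bessel's inequality. (The deficit equals ||v − Σ <v,e_j> e_j||^2, the squared distance from v to span{e_j}.)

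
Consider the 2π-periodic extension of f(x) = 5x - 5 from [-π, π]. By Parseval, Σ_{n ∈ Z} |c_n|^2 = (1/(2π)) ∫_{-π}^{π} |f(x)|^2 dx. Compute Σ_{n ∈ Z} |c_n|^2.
Σ |c_n|^2 = 25π^2/3 + 25

Expand and integrate term by term over [-π, π]:
  ∫ (5x)^2 dx = 25·(2π^3/3); ∫ 2·5·(-5)·x dx = 0 (odd integrand); ∫ (-5)^2 dx = 25·2π.
So (1/(2π)) ∫_{-π}^{π} (5x - 5)^2 dx = 25π^2/3 + 25 = 25π^2/3 + 25.
Parseval ⇒ Σ |c_n|^2 = 25π^2/3 + 25.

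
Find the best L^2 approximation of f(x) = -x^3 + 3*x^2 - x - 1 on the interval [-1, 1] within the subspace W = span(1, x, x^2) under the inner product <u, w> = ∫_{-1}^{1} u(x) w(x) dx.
g(x) = 3*x^2 - 8*x/5 - 1

The best approximation g ∈ W is the orthogonal projection of f onto W. Writing g = a_0 + a_1 x + a_2 x^2, the coefficients solve the normal equations G · a = b where
  G_{ij} = <φ_i, φ_j> and b_i = <f, φ_i>, with φ_0 = 1, φ_1 = x, φ_2 = x^2.
G =
  [2, 0, 2/3]
  [0, 2/3, 0]
  [2/3, 0, 2/5],
b = (0, -16/15, 8/15).
Solving gives a_0 = -1, a_1 = -8/5, a_2 = 3, so
  g(x) = 3*x^2 - 8*x/5 - 1.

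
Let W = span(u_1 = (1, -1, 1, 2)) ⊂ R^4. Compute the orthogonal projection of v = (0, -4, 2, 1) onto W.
proj_W(v) = (8/7, -8/7, 8/7, 16/7)

Set up U = [u_1 | ... | u_1] ∈ R^(4×1). The projector onto W = col(U) is P = U (U^T U)^(-1) U^T.
Compute U^T U =
  [7],
and U^T v = (8).
Solve U^T U · c = U^T v for the coefficients: c = (8/7). The projection is proj_W(v) = U c.
Check: (v - proj_W(v)) · u_1 = 0  (should be 0).
Result: proj_W(v) = (8/7, -8/7, 8/7, 16/7).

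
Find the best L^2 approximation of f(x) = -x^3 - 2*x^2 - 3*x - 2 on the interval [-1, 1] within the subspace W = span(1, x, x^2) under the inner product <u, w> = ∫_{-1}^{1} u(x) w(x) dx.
g(x) = -2*x^2 - 18*x/5 - 2

The best approximation g ∈ W is the orthogonal projection of f onto W. Writing g = a_0 + a_1 x + a_2 x^2, the coefficients solve the normal equations G · a = b where
  G_{ij} = <φ_i, φ_j> and b_i = <f, φ_i>, with φ_0 = 1, φ_1 = x, φ_2 = x^2.
G =
  [2, 0, 2/3]
  [0, 2/3, 0]
  [2/3, 0, 2/5],
b = (-16/3, -12/5, -32/15).
Solving gives a_0 = -2, a_1 = -18/5, a_2 = -2, so
  g(x) = -2*x^2 - 18*x/5 - 2.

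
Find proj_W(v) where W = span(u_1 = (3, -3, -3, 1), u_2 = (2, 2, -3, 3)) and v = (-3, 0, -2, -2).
proj_W(v) = (-195/292, -21/292, 249/292, -191/292)

Set up U = [u_1 | ... | u_2] ∈ R^(4×2). The projector onto W = col(U) is P = U (U^T U)^(-1) U^T.
Compute U^T U =
  [28, 12]
  [12, 26],
and U^T v = (-5, -6).
Solve U^T U · c = U^T v for the coefficients: c = (-29/292, -27/146). The projection is proj_W(v) = U c.
Check: (v - proj_W(v)) · u_1 = 0  (should be 0).
Check: (v - proj_W(v)) · u_2 = 0  (should be 0).
Result: proj_W(v) = (-195/292, -21/292, 249/292, -191/292).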